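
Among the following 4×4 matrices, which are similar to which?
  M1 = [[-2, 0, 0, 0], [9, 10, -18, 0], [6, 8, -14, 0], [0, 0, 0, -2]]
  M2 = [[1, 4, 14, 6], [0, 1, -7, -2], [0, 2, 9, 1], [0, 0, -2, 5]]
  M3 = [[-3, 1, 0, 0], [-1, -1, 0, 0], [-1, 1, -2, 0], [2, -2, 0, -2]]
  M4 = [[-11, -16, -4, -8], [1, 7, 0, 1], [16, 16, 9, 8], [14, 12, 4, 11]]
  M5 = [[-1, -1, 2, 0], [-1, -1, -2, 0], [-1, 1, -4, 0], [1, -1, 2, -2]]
Characteristic polynomials: χ_{M1} = (x + 2)^4, χ_{M2} = (x - 5)^3(x - 1), χ_{M3} = (x + 2)^4, χ_{M4} = (x - 5)^3(x - 1), χ_{M5} = (x + 2)^4.

{M1, M3, M5}: invariant factors x + 2, x + 2, (x + 2)^2.

{M2}: invariant factors (x - 5)^3(x - 1).

{M4}: invariant factors x - 5, (x - 5)^2(x - 1).

Matrices are similar if and only if their invariant-factor lists agree; the partition into similarity classes is {M1, M3, M5}, {M2}, {M4}.

3 classes: {M1, M3, M5}, {M2}, {M4}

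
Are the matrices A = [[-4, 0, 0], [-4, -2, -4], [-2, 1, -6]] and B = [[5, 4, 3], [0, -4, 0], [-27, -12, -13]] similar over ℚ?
Yes.

Two matrices over a field are similar if and only if they have the same invariant factors.

Both A and B have characteristic polynomial (x + 4)^3 and minimal polynomial (x + 4)^2. Computing further, both have invariant factors x + 4, (x + 4)^2. Hence A and B are similar.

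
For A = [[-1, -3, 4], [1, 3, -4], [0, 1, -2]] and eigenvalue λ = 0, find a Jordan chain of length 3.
We seek v_1 ∈ ker(A^3) \ ker(A^2), then set v_{i+1} = A v_i.

One such chain is v_1 = [[1, 0, 0]]^T, v_2 = [[-1, 1, 0]]^T, v_3 = [[-2, 2, 1]]^T. Check: A v_3 = [[0, 0, 0]]^T = 0.

v_1 = [[1, 0, 0]]^T, v_2 = [[-1, 1, 0]]^T, v_3 = [[-2, 2, 1]]^T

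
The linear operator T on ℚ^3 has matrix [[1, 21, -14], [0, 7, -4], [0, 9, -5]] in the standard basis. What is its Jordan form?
The characteristic polynomial is det(xI - A) = (x - 1)^3, so the eigenvalues are 1 (algebraic multiplicity 3).

For λ = 1: rank(A - I) = 1, rank((A - I)^2) = 0. The eigenspace has dimension 3 - 1 = 2, so there are 2 Jordan blocks; the rank sequence gives block sizes [2, 1].

Assembling the blocks gives the Jordan form J above.

J = [[1, 1, 0], [0, 1, 0], [0, 0, 1]]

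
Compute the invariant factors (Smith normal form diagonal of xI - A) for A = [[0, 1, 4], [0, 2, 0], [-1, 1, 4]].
The Jordan structure of A has elementary divisors (x - 2)^3. Arranging the block sizes at each eigenvalue in decreasing order and taking row products gives the invariant factors.

Invariant factors (smallest first, each dividing the next): (x - 2)^3.

Check: the last factor (x - 2)^3 is the minimal polynomial, and the product (x - 2)^3 is the characteristic polynomial.

(x - 2)^3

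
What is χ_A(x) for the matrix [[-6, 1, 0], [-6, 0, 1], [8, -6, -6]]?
χ_A(x) = (x + 4)^3

xI - A = [[x + 6, -1, 0], [6, x, -1], [-8, 6, x + 6]].

Expanding det(xI - A) along the first row:
det(xI - A) = + (x + 6)·det([[x, -1], [6, x + 6]]) - (-1)·det([[6, -1], [-8, x + 6]]) + (0)·det([[6, x], [-8, 6]]).

Evaluating gives χ_A(x) = x^3 + 12x^2 + 48x + 64 = (x + 4)^3.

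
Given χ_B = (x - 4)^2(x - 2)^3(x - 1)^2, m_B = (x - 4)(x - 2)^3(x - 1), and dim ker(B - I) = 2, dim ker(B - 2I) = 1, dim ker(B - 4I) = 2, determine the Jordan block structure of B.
λ = 1: algebraic multiplicity 2 (exponent in χ_B), largest block size 1 (exponent in m_B), 2 blocks (geometric multiplicity). These force block sizes [1, 1].
λ = 2: algebraic multiplicity 3 (exponent in χ_B), largest block size 3 (exponent in m_B), 1 block (geometric multiplicity). This forces block sizes [3].
λ = 4: algebraic multiplicity 2 (exponent in χ_B), largest block size 1 (exponent in m_B), 2 blocks (geometric multiplicity). These force block sizes [1, 1].

Jordan blocks: (1, 1), (1, 1), (2, 3), (4, 1), (4, 1)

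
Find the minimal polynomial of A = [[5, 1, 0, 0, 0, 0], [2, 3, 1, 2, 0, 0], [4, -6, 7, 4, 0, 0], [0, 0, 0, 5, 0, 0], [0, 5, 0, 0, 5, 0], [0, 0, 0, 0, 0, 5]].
The characteristic polynomial factors as (x - 5)^6. The minimal polynomial is ∏(x - λ)^{k_λ} where k_λ is the size of the largest Jordan block at λ.

For λ = 5: rank(A - 5I) = 2, and the largest Jordan block has size 3 (the smallest k with rank((A - 5I)^k) = rank((A - 5I)^(k+1))).

So m_A(x) = (x - 5)^3.

m_A(x) = (x - 5)^3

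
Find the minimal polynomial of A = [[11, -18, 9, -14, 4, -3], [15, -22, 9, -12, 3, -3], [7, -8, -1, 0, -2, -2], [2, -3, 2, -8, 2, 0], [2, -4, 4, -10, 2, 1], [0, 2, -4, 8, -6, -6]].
The characteristic polynomial factors as (x + 4)^6. The minimal polynomial is ∏(x - λ)^{k_λ} where k_λ is the size of the largest Jordan block at λ.

For λ = -4: rank(A + 4I) = 4, and the largest Jordan block has size 3 (the smallest k with rank((A + 4I)^k) = rank((A + 4I)^(k+1))).

So m_A(x) = (x + 4)^3.

m_A(x) = (x + 4)^3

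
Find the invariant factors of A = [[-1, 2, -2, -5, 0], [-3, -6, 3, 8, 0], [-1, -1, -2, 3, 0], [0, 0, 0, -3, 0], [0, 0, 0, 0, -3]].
x + 3, (x + 3)^2, (x + 3)^2

The Jordan structure of A has elementary divisors (x + 3)^2, (x + 3)^2, (x + 3). Arranging the block sizes at each eigenvalue in decreasing order and taking row products gives the invariant factors.

Invariant factors (smallest first, each dividing the next): x + 3, (x + 3)^2, (x + 3)^2.

Check: the last factor (x + 3)^2 is the minimal polynomial, and the product (x + 3)^5 is the characteristic polynomial.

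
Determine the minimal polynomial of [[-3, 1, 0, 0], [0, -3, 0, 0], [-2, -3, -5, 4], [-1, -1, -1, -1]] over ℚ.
m_A(x) = (x + 3)^2

The characteristic polynomial factors as (x + 3)^4. The minimal polynomial is ∏(x - λ)^{k_λ} where k_λ is the size of the largest Jordan block at λ.

For λ = -3: rank(A + 3I) = 2, and the largest Jordan block has size 2 (the smallest k with rank((A + 3I)^k) = rank((A + 3I)^(k+1))).

So m_A(x) = (x + 3)^2.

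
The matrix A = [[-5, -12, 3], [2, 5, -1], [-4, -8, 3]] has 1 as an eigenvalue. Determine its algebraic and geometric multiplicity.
algebraic multiplicity 3, geometric multiplicity 2

The characteristic polynomial is (x - 1)^3, so the factor x - 1 appears with exponent 3: the algebraic multiplicity is 3.

rank(A - I) = 1, so the eigenspace has dimension 3 - 1 = 2: the geometric multiplicity is 2.

Since 2 < 3, A is not diagonalizable.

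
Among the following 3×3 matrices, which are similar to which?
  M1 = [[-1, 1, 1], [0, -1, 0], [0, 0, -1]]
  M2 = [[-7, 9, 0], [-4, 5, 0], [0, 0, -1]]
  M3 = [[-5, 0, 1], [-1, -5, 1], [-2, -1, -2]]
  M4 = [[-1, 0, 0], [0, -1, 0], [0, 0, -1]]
Characteristic polynomials: χ_{M1} = (x + 1)^3, χ_{M2} = (x + 1)^3, χ_{M3} = (x + 4)^3, χ_{M4} = (x + 1)^3.

{M1, M2}: invariant factors x + 1, (x + 1)^2.

{M3}: invariant factors (x + 4)^3.

{M4}: invariant factors x + 1, x + 1, x + 1.

Matrices are similar if and only if their invariant-factor lists agree; the partition into similarity classes is {M1, M2}, {M3}, {M4}.

3 classes: {M1, M2}, {M3}, {M4}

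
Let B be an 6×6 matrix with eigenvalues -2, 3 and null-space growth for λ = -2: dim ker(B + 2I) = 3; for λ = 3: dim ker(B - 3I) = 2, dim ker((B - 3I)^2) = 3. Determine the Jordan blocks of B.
λ = -2: successive nullity increments [3] count blocks of size ≥ k; block sizes are [1, 1, 1].
λ = 3: successive nullity increments [2, 1] count blocks of size ≥ k; block sizes are [2, 1].

Jordan blocks: (-2, 1), (-2, 1), (-2, 1), (3, 2), (3, 1)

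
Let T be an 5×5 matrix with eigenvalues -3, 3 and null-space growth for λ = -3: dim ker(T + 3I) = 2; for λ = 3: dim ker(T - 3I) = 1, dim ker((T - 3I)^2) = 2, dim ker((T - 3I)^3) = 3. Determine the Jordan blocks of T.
Jordan blocks: (-3, 1), (-3, 1), (3, 3)

λ = -3: successive nullity increments [2] count blocks of size ≥ k; block sizes are [1, 1].
λ = 3: successive nullity increments [1, 1, 1] count blocks of size ≥ k; block sizes are [3].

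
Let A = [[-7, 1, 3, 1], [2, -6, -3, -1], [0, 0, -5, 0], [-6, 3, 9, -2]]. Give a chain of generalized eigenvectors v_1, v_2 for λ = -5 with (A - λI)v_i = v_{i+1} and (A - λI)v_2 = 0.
We seek v_1 ∈ ker((A + 5I)^2) \ ker(A + 5I), then set v_{i+1} = (A + 5I) v_i.

One such chain is v_1 = [[1, -1, 0, 4]]^T, v_2 = [[1, -1, 0, 3]]^T. Check: (A + 5I) v_2 = [[0, 0, 0, 0]]^T = 0.

v_1 = [[1, -1, 0, 4]]^T, v_2 = [[1, -1, 0, 3]]^T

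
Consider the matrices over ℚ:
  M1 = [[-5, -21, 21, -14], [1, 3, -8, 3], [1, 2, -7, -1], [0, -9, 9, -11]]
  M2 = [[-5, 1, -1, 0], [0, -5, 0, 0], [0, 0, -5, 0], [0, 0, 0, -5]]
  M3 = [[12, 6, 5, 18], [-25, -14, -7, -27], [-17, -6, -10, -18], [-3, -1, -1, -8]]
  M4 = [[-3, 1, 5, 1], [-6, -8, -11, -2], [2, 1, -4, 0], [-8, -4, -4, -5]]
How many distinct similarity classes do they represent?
Characteristic polynomials: χ_{M1} = (x + 5)^4, χ_{M2} = (x + 5)^4, χ_{M3} = (x + 5)^4, χ_{M4} = (x + 5)^4.

{M1, M3, M4}: invariant factors (x + 5)^2, (x + 5)^2.

{M2}: invariant factors x + 5, x + 5, (x + 5)^2.

Matrices are similar if and only if their invariant-factor lists agree; the partition into similarity classes is {M1, M3, M4}, {M2}.

2 classes: {M1, M3, M4}, {M2}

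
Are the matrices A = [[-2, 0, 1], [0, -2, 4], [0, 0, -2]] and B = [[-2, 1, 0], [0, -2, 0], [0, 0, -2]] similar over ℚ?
Two matrices over a field are similar if and only if they have the same invariant factors.

Both A and B have characteristic polynomial (x + 2)^3 and minimal polynomial (x + 2)^2. Computing further, both have invariant factors x + 2, (x + 2)^2. Hence A and B are similar.

Yes.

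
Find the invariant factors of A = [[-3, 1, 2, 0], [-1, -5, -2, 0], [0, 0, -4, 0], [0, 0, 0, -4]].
x + 4, x + 4, (x + 4)^2

The Jordan structure of A has elementary divisors (x + 4)^2, (x + 4), (x + 4). Arranging the block sizes at each eigenvalue in decreasing order and taking row products gives the invariant factors.

Invariant factors (smallest first, each dividing the next): x + 4, x + 4, (x + 4)^2.

Check: the last factor (x + 4)^2 is the minimal polynomial, and the product (x + 4)^4 is the characteristic polynomial.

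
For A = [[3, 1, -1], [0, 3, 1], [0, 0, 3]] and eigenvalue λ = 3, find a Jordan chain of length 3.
v_1 = [[2, 0, 1]]^T, v_2 = [[-1, 1, 0]]^T, v_3 = [[1, 0, 0]]^T

We seek v_1 ∈ ker((A - 3I)^3) \ ker((A - 3I)^2), then set v_{i+1} = (A - 3I) v_i.

One such chain is v_1 = [[2, 0, 1]]^T, v_2 = [[-1, 1, 0]]^T, v_3 = [[1, 0, 0]]^T. Check: (A - 3I) v_3 = [[0, 0, 0]]^T = 0.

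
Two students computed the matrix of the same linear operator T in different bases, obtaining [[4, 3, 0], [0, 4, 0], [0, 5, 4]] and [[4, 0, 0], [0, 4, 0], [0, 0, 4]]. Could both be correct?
Both have characteristic polynomial (x - 4)^3, but the minimal polynomial of A is (x - 4)^2 while the minimal polynomial of B is x - 4. The minimal polynomial is a similarity invariant, so A and B are not similar.

No.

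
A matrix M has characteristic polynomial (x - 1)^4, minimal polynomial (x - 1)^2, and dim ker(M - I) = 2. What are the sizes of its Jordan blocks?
λ = 1: algebraic multiplicity 4 (exponent in χ_M), largest block size 2 (exponent in m_M), 2 blocks (geometric multiplicity). These force block sizes [2, 2].

Jordan blocks: (1, 2), (1, 2)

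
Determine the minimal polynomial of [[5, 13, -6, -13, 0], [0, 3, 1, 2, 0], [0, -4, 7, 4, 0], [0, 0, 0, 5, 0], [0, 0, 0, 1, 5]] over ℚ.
The characteristic polynomial factors as (x - 5)^5. The minimal polynomial is ∏(x - λ)^{k_λ} where k_λ is the size of the largest Jordan block at λ.

For λ = 5: rank(A - 5I) = 3, and the largest Jordan block has size 3 (the smallest k with rank((A - 5I)^k) = rank((A - 5I)^(k+1))).

So m_A(x) = (x - 5)^3.

m_A(x) = (x - 5)^3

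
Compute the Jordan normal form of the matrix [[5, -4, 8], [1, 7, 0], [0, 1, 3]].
The characteristic polynomial is det(xI - A) = (x - 5)^3, so the eigenvalues are 5 (algebraic multiplicity 3).

For λ = 5: rank(A - 5I) = 2, rank((A - 5I)^2) = 1, rank((A - 5I)^3) = 0. The eigenspace has dimension 3 - 2 = 1, so there is 1 Jordan block; the rank sequence gives block sizes [3].

Assembling the blocks gives the Jordan form J above.

J = [[5, 1, 0], [0, 5, 1], [0, 0, 5]]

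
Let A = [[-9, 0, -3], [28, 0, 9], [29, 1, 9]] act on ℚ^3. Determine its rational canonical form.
R = [[0, 0, -3], [1, 0, 3], [0, 1, 0]]

The invariant factors of A (the non-unit diagonal entries of the Smith normal form of xI - A over ℚ[x]) are x^3 - 3x + 3, each dividing the next. The characteristic polynomial is their product, x^3 - 3x + 3.

The rational canonical form is the block-diagonal matrix of companion matrices C(f_i):
R = [[0, 0, -3], [1, 0, 3], [0, 1, 0]].

Note the characteristic polynomial does not split into linear factors over ℚ, so A has no Jordan form over ℚ; the rational canonical form exists over any field.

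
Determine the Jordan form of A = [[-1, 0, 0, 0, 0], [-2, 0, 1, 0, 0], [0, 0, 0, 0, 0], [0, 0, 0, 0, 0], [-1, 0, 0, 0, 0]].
The characteristic polynomial is det(xI - A) = x^4(x + 1), so the eigenvalues are -1 (algebraic multiplicity 1), 0 (algebraic multiplicity 4).

For λ = -1: algebraic multiplicity 1 gives one 1×1 block.

For λ = 0: rank(A) = 2, rank(A^2) = 1. The eigenspace has dimension 5 - 2 = 3, so there are 3 Jordan blocks; the rank sequence gives block sizes [2, 1, 1].

Assembling the blocks gives the Jordan form J above.

J = [[-1, 0, 0, 0, 0], [0, 0, 1, 0, 0], [0, 0, 0, 0, 0], [0, 0, 0, 0, 0], [0, 0, 0, 0, 0]]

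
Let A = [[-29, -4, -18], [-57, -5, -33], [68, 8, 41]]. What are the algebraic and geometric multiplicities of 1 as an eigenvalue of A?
The characteristic polynomial is (x - 5)(x - 1)^2, so the factor x - 1 appears with exponent 2: the algebraic multiplicity is 2.

rank(A - I) = 2, so the eigenspace has dimension 3 - 2 = 1: the geometric multiplicity is 1.

Since 1 < 2, A is not diagonalizable.

algebraic multiplicity 2, geometric multiplicity 1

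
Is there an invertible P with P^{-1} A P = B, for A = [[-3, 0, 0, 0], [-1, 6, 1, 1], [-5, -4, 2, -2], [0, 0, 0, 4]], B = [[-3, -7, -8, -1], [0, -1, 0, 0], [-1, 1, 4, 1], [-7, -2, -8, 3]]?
No.

trace(A) = 9 but trace(B) = 3. The trace is a similarity invariant, so A and B are not similar.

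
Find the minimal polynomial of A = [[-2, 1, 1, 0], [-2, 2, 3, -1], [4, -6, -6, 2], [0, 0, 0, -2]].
m_A(x) = (x + 2)^3

The characteristic polynomial factors as (x + 2)^4. The minimal polynomial is ∏(x - λ)^{k_λ} where k_λ is the size of the largest Jordan block at λ.

For λ = -2: rank(A + 2I) = 2, and the largest Jordan block has size 3 (the smallest k with rank((A + 2I)^k) = rank((A + 2I)^(k+1))).

So m_A(x) = (x + 2)^3.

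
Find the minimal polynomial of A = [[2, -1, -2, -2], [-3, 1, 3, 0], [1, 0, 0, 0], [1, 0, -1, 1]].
m_A(x) = (x - 1)^3

The characteristic polynomial factors as (x - 1)^4. The minimal polynomial is ∏(x - λ)^{k_λ} where k_λ is the size of the largest Jordan block at λ.

For λ = 1: rank(A - I) = 2, and the largest Jordan block has size 3 (the smallest k with rank((A - I)^k) = rank((A - I)^(k+1))).

So m_A(x) = (x - 1)^3.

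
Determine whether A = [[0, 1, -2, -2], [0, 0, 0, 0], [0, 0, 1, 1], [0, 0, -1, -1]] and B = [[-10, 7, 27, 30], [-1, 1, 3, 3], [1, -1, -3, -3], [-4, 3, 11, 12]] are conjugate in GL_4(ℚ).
Two matrices over a field are similar if and only if they have the same invariant factors.

Both A and B have characteristic polynomial x^4 and minimal polynomial x^2. Computing further, both have invariant factors x^2, x^2. Hence A and B are similar.

Yes.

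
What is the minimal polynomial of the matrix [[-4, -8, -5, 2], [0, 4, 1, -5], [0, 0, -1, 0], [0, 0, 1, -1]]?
m_A(x) = (x - 4)(x + 1)^2(x + 4)

The characteristic polynomial factors as (x - 4)(x + 1)^2(x + 4). The minimal polynomial is ∏(x - λ)^{k_λ} where k_λ is the size of the largest Jordan block at λ.

For λ = -4: rank(A + 4I) = 3, and the largest Jordan block has size 1 (the smallest k with rank((A + 4I)^k) = rank((A + 4I)^(k+1))).
For λ = -1: rank(A + I) = 3, and the largest Jordan block has size 2 (the smallest k with rank((A + I)^k) = rank((A + I)^(k+1))).
For λ = 4: rank(A - 4I) = 3, and the largest Jordan block has size 1 (the smallest k with rank((A - 4I)^k) = rank((A - 4I)^(k+1))).

So m_A(x) = (x - 4)(x + 1)^2(x + 4).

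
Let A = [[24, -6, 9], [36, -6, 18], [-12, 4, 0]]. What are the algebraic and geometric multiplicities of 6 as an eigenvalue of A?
algebraic multiplicity 3, geometric multiplicity 2

The characteristic polynomial is (x - 6)^3, so the factor x - 6 appears with exponent 3: the algebraic multiplicity is 3.

rank(A - 6I) = 1, so the eigenspace has dimension 3 - 1 = 2: the geometric multiplicity is 2.

Since 2 < 3, A is not diagonalizable.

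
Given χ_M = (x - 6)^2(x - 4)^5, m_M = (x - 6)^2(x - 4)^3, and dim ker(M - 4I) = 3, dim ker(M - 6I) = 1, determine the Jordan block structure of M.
λ = 4: algebraic multiplicity 5 (exponent in χ_M), largest block size 3 (exponent in m_M), 3 blocks (geometric multiplicity). These force block sizes [3, 1, 1].
λ = 6: algebraic multiplicity 2 (exponent in χ_M), largest block size 2 (exponent in m_M), 1 block (geometric multiplicity). This forces block sizes [2].

Jordan blocks: (4, 3), (4, 1), (4, 1), (6, 2)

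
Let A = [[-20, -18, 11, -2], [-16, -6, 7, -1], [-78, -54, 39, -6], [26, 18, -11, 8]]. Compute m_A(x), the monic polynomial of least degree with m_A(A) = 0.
The characteristic polynomial factors as (x - 6)^3(x - 3). The minimal polynomial is ∏(x - λ)^{k_λ} where k_λ is the size of the largest Jordan block at λ.

For λ = 3: rank(A - 3I) = 3, and the largest Jordan block has size 1 (the smallest k with rank((A - 3I)^k) = rank((A - 3I)^(k+1))).
For λ = 6: rank(A - 6I) = 2, and the largest Jordan block has size 2 (the smallest k with rank((A - 6I)^k) = rank((A - 6I)^(k+1))).

So m_A(x) = (x - 6)^2(x - 3).

m_A(x) = (x - 6)^2(x - 3)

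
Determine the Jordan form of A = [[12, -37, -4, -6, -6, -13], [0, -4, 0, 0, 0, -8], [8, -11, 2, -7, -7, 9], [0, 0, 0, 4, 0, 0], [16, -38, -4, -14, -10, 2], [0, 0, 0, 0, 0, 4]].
J = [[-4, 1, 0, 0, 0, 0], [0, -4, 0, 0, 0, 0], [0, 0, 4, 1, 0, 0], [0, 0, 0, 4, 0, 0], [0, 0, 0, 0, 4, 0], [0, 0, 0, 0, 0, 4]]

The characteristic polynomial is det(xI - A) = (x - 4)^4(x + 4)^2, so the eigenvalues are -4 (algebraic multiplicity 2), 4 (algebraic multiplicity 4).

For λ = -4: rank(A + 4I) = 5, rank((A + 4I)^2) = 4. The eigenspace has dimension 6 - 5 = 1, so there is 1 Jordan block; the rank sequence gives block sizes [2].

For λ = 4: rank(A - 4I) = 3, rank((A - 4I)^2) = 2. The eigenspace has dimension 6 - 3 = 3, so there are 3 Jordan blocks; the rank sequence gives block sizes [2, 1, 1].

Assembling the blocks gives the Jordan form J above.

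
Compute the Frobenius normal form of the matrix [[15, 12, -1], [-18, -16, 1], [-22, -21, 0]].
R = [[0, 0, 25], [1, 0, 25], [0, 1, -1]]

The invariant factors of A (the non-unit diagonal entries of the Smith normal form of xI - A over ℚ[x]) are (x - 5)(x + 1)(x + 5), each dividing the next. The characteristic polynomial is their product, (x - 5)(x + 1)(x + 5).

The rational canonical form is the block-diagonal matrix of companion matrices C(f_i):
R = [[0, 0, 25], [1, 0, 25], [0, 1, -1]].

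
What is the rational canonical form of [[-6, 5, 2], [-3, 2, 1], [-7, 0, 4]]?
The invariant factors of A (the non-unit diagonal entries of the Smith normal form of xI - A over ℚ[x]) are x^3 + x - 5, each dividing the next. The characteristic polynomial is their product, x^3 + x - 5.

The rational canonical form is the block-diagonal matrix of companion matrices C(f_i):
R = [[0, 0, 5], [1, 0, -1], [0, 1, 0]].

Note the characteristic polynomial does not split into linear factors over ℚ, so A has no Jordan form over ℚ; the rational canonical form exists over any field.

R = [[0, 0, 5], [1, 0, -1], [0, 1, 0]]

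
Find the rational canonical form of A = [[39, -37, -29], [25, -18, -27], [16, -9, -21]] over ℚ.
The invariant factors of A (the non-unit diagonal entries of the Smith normal form of xI - A over ℚ[x]) are x^3 + 3x + 3, each dividing the next. The characteristic polynomial is their product, x^3 + 3x + 3.

The rational canonical form is the block-diagonal matrix of companion matrices C(f_i):
R = [[0, 0, -3], [1, 0, -3], [0, 1, 0]].

Note the characteristic polynomial does not split into linear factors over ℚ, so A has no Jordan form over ℚ; the rational canonical form exists over any field.

R = [[0, 0, -3], [1, 0, -3], [0, 1, 0]]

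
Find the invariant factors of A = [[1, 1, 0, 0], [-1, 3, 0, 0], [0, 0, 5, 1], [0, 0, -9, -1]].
(x - 2)^2, (x - 2)^2

The Jordan structure of A has elementary divisors (x - 2)^2, (x - 2)^2. Arranging the block sizes at each eigenvalue in decreasing order and taking row products gives the invariant factors.

Invariant factors (smallest first, each dividing the next): (x - 2)^2, (x - 2)^2.

Check: the last factor (x - 2)^2 is the minimal polynomial, and the product (x - 2)^4 is the characteristic polynomial.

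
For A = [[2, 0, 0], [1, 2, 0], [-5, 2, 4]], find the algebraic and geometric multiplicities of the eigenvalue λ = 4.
The characteristic polynomial is (x - 4)(x - 2)^2, so the factor x - 4 appears with exponent 1: the algebraic multiplicity is 1.

rank(A - 4I) = 2, so the eigenspace has dimension 3 - 2 = 1: the geometric multiplicity is 1.

algebraic multiplicity 1, geometric multiplicity 1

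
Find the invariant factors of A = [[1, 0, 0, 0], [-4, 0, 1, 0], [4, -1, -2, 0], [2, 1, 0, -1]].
(x - 1)(x + 1)^3

The Jordan structure of A has elementary divisors (x + 1)^3, (x - 1). Arranging the block sizes at each eigenvalue in decreasing order and taking row products gives the invariant factors.

Invariant factors (smallest first, each dividing the next): (x - 1)(x + 1)^3.

Check: the last factor (x - 1)(x + 1)^3 is the minimal polynomial, and the product (x - 1)(x + 1)^3 is the characteristic polynomial.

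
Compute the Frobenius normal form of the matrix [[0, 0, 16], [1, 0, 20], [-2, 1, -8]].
The invariant factors of A (the non-unit diagonal entries of the Smith normal form of xI - A over ℚ[x]) are (x + 4)(x^2 + 4x - 4), each dividing the next. The characteristic polynomial is their product, (x + 4)(x^2 + 4x - 4).

The rational canonical form is the block-diagonal matrix of companion matrices C(f_i):
R = [[0, 0, 16], [1, 0, -12], [0, 1, -8]].

Note the characteristic polynomial does not split into linear factors over ℚ, so A has no Jordan form over ℚ; the rational canonical form exists over any field.

R = [[0, 0, 16], [1, 0, -12], [0, 1, -8]]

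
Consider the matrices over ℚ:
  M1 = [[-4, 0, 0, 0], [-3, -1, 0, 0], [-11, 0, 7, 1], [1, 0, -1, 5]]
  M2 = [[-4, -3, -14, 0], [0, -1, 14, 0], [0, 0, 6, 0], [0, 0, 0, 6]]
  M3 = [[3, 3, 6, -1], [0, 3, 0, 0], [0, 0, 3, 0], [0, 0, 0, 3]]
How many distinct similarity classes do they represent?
3 classes: {M1}, {M2}, {M3}

Characteristic polynomials: χ_{M1} = (x - 6)^2(x + 1)(x + 4), χ_{M2} = (x - 6)^2(x + 1)(x + 4), χ_{M3} = (x - 3)^4.

{M1}: invariant factors (x - 6)^2(x + 1)(x + 4).

{M2}: invariant factors x - 6, (x - 6)(x + 1)(x + 4).

{M3}: invariant factors x - 3, x - 3, (x - 3)^2.

Matrices are similar if and only if their invariant-factor lists agree; the partition into similarity classes is {M1}, {M2}, {M3}.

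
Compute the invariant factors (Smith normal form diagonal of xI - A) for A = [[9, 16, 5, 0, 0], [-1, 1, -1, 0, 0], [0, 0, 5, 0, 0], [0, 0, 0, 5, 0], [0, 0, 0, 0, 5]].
The Jordan structure of A has elementary divisors (x - 5)^3, (x - 5), (x - 5). Arranging the block sizes at each eigenvalue in decreasing order and taking row products gives the invariant factors.

Invariant factors (smallest first, each dividing the next): x - 5, x - 5, (x - 5)^3.

Check: the last factor (x - 5)^3 is the minimal polynomial, and the product (x - 5)^5 is the characteristic polynomial.

x - 5, x - 5, (x - 5)^3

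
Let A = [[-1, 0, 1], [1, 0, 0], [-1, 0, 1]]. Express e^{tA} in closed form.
e^{tA} = [[1 - t, 0, t], [t*(2 - t)/2, 1, t^2/2], [-t, 0, t + 1]]

A has Jordan form J = [[0, 1, 0], [0, 0, 1], [0, 0, 0]] with A = PJP^{-1}, so e^{tA} = P e^{tJ} P^{-1}.

For a Jordan block J_k(λ), e^{tJ_k(λ)} = e^{λt} · (I + tN + t^2 N^2/2! + ... + t^{k-1} N^{k-1}/(k-1)!) where N is the nilpotent superdiagonal part.

Assembling the blocks and conjugating back gives the entries of e^{tA} as shown above.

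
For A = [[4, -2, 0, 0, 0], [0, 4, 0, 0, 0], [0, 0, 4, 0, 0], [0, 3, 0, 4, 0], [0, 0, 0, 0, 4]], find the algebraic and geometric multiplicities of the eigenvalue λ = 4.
algebraic multiplicity 5, geometric multiplicity 4

The characteristic polynomial is (x - 4)^5, so the factor x - 4 appears with exponent 5: the algebraic multiplicity is 5.

rank(A - 4I) = 1, so the eigenspace has dimension 5 - 1 = 4: the geometric multiplicity is 4.

Since 4 < 5, A is not diagonalizable.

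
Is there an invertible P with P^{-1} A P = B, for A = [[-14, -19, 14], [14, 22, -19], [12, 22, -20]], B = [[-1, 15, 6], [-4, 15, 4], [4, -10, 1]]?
No.

trace(A) = -12 but trace(B) = 15. The trace is a similarity invariant, so A and B are not similar.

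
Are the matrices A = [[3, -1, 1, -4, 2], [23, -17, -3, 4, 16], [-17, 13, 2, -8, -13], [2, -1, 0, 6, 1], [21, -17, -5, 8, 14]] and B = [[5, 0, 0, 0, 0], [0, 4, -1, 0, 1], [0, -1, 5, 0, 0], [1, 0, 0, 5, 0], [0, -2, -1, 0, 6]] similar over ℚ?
No.

trace(A) = 8 but trace(B) = 25. The trace is a similarity invariant, so A and B are not similar.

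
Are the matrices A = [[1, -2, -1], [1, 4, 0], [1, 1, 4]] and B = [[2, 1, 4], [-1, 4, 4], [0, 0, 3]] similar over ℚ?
Both have characteristic polynomial (x - 3)^3, but the minimal polynomial of A is (x - 3)^3 while the minimal polynomial of B is (x - 3)^2. The minimal polynomial is a similarity invariant, so A and B are not similar.

No.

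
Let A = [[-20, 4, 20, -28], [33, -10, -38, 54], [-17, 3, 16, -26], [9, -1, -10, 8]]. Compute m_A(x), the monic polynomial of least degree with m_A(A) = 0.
The characteristic polynomial factors as (x - 6)(x + 4)^3. The minimal polynomial is ∏(x - λ)^{k_λ} where k_λ is the size of the largest Jordan block at λ.

For λ = -4: rank(A + 4I) = 3, and the largest Jordan block has size 3 (the smallest k with rank((A + 4I)^k) = rank((A + 4I)^(k+1))).
For λ = 6: rank(A - 6I) = 3, and the largest Jordan block has size 1 (the smallest k with rank((A - 6I)^k) = rank((A - 6I)^(k+1))).

So m_A(x) = (x - 6)(x + 4)^3.

m_A(x) = (x - 6)(x + 4)^3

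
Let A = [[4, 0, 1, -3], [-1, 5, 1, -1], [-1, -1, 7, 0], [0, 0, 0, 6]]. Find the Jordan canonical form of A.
The characteristic polynomial is det(xI - A) = (x - 6)^2(x - 5)^2, so the eigenvalues are 5 (algebraic multiplicity 2), 6 (algebraic multiplicity 2).

For λ = 5: rank(A - 5I) = 3, rank((A - 5I)^2) = 2. The eigenspace has dimension 4 - 3 = 1, so there is 1 Jordan block; the rank sequence gives block sizes [2].

For λ = 6: rank(A - 6I) = 3, rank((A - 6I)^2) = 2. The eigenspace has dimension 4 - 3 = 1, so there is 1 Jordan block; the rank sequence gives block sizes [2].

Assembling the blocks gives the Jordan form J above.

J = [[5, 1, 0, 0], [0, 5, 0, 0], [0, 0, 6, 1], [0, 0, 0, 6]]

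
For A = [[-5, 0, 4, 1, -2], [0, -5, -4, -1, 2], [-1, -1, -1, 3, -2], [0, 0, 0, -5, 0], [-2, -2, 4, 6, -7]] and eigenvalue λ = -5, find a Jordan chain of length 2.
We seek v_1 ∈ ker((A + 5I)^2) \ ker(A + 5I), then set v_{i+1} = (A + 5I) v_i.

One such chain is v_1 = [[2, 1, 0, 1, 0]]^T, v_2 = [[1, -1, 0, 0, 0]]^T. Check: (A + 5I) v_2 = [[0, 0, 0, 0, 0]]^T = 0.

v_1 = [[2, 1, 0, 1, 0]]^T, v_2 = [[1, -1, 0, 0, 0]]^T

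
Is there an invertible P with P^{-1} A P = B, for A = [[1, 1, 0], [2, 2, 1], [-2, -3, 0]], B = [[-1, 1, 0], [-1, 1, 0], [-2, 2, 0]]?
trace(A) = 3 but trace(B) = 0. The trace is a similarity invariant, so A and B are not similar.

No.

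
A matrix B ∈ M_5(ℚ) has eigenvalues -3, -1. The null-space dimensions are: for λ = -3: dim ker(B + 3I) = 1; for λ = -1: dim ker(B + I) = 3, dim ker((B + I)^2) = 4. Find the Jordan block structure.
Jordan blocks: (-3, 1), (-1, 2), (-1, 1), (-1, 1)

λ = -3: successive nullity increments [1] count blocks of size ≥ k; block sizes are [1].
λ = -1: successive nullity increments [3, 1] count blocks of size ≥ k; block sizes are [2, 1, 1].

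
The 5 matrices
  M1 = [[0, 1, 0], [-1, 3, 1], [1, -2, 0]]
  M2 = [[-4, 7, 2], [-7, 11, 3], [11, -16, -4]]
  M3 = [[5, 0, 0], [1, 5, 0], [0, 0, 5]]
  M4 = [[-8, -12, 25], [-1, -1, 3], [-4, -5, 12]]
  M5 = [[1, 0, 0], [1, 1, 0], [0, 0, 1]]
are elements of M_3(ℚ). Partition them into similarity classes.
Characteristic polynomials: χ_{M1} = (x - 1)^3, χ_{M2} = (x - 1)^3, χ_{M3} = (x - 5)^3, χ_{M4} = (x - 1)^3, χ_{M5} = (x - 1)^3.

{M1, M2, M4}: invariant factors (x - 1)^3.

{M3}: invariant factors x - 5, (x - 5)^2.

{M5}: invariant factors x - 1, (x - 1)^2.

Matrices are similar if and only if their invariant-factor lists agree; the partition into similarity classes is {M1, M2, M4}, {M3}, {M5}.

3 classes: {M1, M2, M4}, {M3}, {M5}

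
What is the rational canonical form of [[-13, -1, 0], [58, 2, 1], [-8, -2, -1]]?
The invariant factors of A (the non-unit diagonal entries of the Smith normal form of xI - A over ℚ[x]) are (x + 2)(x + 5)^2, each dividing the next. The characteristic polynomial is their product, (x + 2)(x + 5)^2.

The rational canonical form is the block-diagonal matrix of companion matrices C(f_i):
R = [[0, 0, -50], [1, 0, -45], [0, 1, -12]].

R = [[0, 0, -50], [1, 0, -45], [0, 1, -12]]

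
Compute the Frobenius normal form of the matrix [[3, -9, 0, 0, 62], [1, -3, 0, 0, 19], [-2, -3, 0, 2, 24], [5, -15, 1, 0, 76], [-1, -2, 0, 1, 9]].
R = [[0, 0, 0, 0, 5], [1, 0, 0, 0, 19], [0, 1, 0, 0, 6], [0, 0, 1, 0, -22], [0, 0, 0, 1, 9]]

The invariant factors of A (the non-unit diagonal entries of the Smith normal form of xI - A over ℚ[x]) are (x - 5)(x^2 - 2x - 1)^2, each dividing the next. The characteristic polynomial is their product, (x - 5)(x^2 - 2x - 1)^2.

The rational canonical form is the block-diagonal matrix of companion matrices C(f_i):
R = [[0, 0, 0, 0, 5], [1, 0, 0, 0, 19], [0, 1, 0, 0, 6], [0, 0, 1, 0, -22], [0, 0, 0, 1, 9]].

Note the characteristic polynomial does not split into linear factors over ℚ, so A has no Jordan form over ℚ; the rational canonical form exists over any field.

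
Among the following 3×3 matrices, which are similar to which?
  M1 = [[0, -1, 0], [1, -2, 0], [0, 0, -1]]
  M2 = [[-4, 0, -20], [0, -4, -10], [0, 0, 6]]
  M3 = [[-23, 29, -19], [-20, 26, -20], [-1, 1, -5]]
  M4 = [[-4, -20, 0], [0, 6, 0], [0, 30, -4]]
Characteristic polynomials: χ_{M1} = (x + 1)^3, χ_{M2} = (x - 6)(x + 4)^2, χ_{M3} = (x - 6)(x + 4)^2, χ_{M4} = (x - 6)(x + 4)^2.

{M1}: invariant factors x + 1, (x + 1)^2.

{M2, M4}: invariant factors x + 4, (x - 6)(x + 4).

{M3}: invariant factors (x - 6)(x + 4)^2.

Matrices are similar if and only if their invariant-factor lists agree; the partition into similarity classes is {M1}, {M2, M4}, {M3}.

3 classes: {M1}, {M2, M4}, {M3}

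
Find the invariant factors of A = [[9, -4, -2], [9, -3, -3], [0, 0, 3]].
x - 3, (x - 3)^2

The Jordan structure of A has elementary divisors (x - 3)^2, (x - 3). Arranging the block sizes at each eigenvalue in decreasing order and taking row products gives the invariant factors.

Invariant factors (smallest first, each dividing the next): x - 3, (x - 3)^2.

Check: the last factor (x - 3)^2 is the minimal polynomial, and the product (x - 3)^3 is the characteristic polynomial.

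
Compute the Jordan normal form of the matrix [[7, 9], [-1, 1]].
The characteristic polynomial is det(xI - A) = (x - 4)^2, so the eigenvalues are 4 (algebraic multiplicity 2).

For λ = 4: rank(A - 4I) = 1, rank((A - 4I)^2) = 0. The eigenspace has dimension 2 - 1 = 1, so there is 1 Jordan block; the rank sequence gives block sizes [2].

Assembling the blocks gives the Jordan form J above.

J = [[4, 1], [0, 4]]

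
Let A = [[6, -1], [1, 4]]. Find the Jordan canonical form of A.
J = [[5, 1], [0, 5]]

The characteristic polynomial is det(xI - A) = (x - 5)^2, so the eigenvalues are 5 (algebraic multiplicity 2).

For λ = 5: rank(A - 5I) = 1, rank((A - 5I)^2) = 0. The eigenspace has dimension 2 - 1 = 1, so there is 1 Jordan block; the rank sequence gives block sizes [2].

Assembling the blocks gives the Jordan form J above.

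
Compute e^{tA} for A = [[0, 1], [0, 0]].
e^{tA} = [[1, t], [0, 1]]

A has Jordan form J = [[0, 1], [0, 0]] with A = PJP^{-1}, so e^{tA} = P e^{tJ} P^{-1}.

For a Jordan block J_k(λ), e^{tJ_k(λ)} = e^{λt} · (I + tN + t^2 N^2/2! + ... + t^{k-1} N^{k-1}/(k-1)!) where N is the nilpotent superdiagonal part.

Assembling the blocks and conjugating back gives the entries of e^{tA} as shown above.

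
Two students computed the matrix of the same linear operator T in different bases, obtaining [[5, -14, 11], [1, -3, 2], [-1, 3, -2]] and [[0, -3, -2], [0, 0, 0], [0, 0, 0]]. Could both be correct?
No.

Both have characteristic polynomial x^3, but the minimal polynomial of A is x^3 while the minimal polynomial of B is x^2. The minimal polynomial is a similarity invariant, so A and B are not similar.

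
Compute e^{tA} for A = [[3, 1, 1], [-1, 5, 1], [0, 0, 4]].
e^{tA} = [[(1 - t)*e^{4*t}, t*e^{4*t}, t*e^{4*t}], [-t*e^{4*t}, (t + 1)*e^{4*t}, t*e^{4*t}], [0, 0, e^{4*t}]]

A has Jordan form J = [[4, 1, 0], [0, 4, 0], [0, 0, 4]] with A = PJP^{-1}, so e^{tA} = P e^{tJ} P^{-1}.

For a Jordan block J_k(λ), e^{tJ_k(λ)} = e^{λt} · (I + tN + t^2 N^2/2! + ... + t^{k-1} N^{k-1}/(k-1)!) where N is the nilpotent superdiagonal part.

Assembling the blocks and conjugating back gives the entries of e^{tA} as shown above.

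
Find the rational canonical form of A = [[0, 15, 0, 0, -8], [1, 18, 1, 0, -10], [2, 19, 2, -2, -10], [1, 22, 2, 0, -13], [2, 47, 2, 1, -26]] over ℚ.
R = [[0, 0, 0, 0, -10], [1, 0, 0, 0, -12], [0, 1, 0, 0, -2], [0, 0, 1, 0, -5], [0, 0, 0, 1, -6]]

The invariant factors of A (the non-unit diagonal entries of the Smith normal form of xI - A over ℚ[x]) are (x + 1)(x + 5)(x^3 + 2), each dividing the next. The characteristic polynomial is their product, (x + 1)(x + 5)(x^3 + 2).

The rational canonical form is the block-diagonal matrix of companion matrices C(f_i):
R = [[0, 0, 0, 0, -10], [1, 0, 0, 0, -12], [0, 1, 0, 0, -2], [0, 0, 1, 0, -5], [0, 0, 0, 1, -6]].

Note the characteristic polynomial does not split into linear factors over ℚ, so A has no Jordan form over ℚ; the rational canonical form exists over any field.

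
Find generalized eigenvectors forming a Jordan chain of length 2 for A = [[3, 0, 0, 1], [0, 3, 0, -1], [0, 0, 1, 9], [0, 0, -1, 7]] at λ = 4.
We seek v_1 ∈ ker((A - 4I)^2) \ ker(A - 4I), then set v_{i+1} = (A - 4I) v_i.

One such chain is v_1 = [[0, 0, 2, 1]]^T, v_2 = [[1, -1, 3, 1]]^T. Check: (A - 4I) v_2 = [[0, 0, 0, 0]]^T = 0.

v_1 = [[0, 0, 2, 1]]^T, v_2 = [[1, -1, 3, 1]]^T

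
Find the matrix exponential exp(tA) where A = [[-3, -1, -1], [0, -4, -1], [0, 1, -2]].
e^{tA} = [[e^{-3*t}, -t*e^{-3*t}, -t*e^{-3*t}], [0, (1 - t)*e^{-3*t}, -t*e^{-3*t}], [0, t*e^{-3*t}, (t + 1)*e^{-3*t}]]

A has Jordan form J = [[-3, 1, 0], [0, -3, 0], [0, 0, -3]] with A = PJP^{-1}, so e^{tA} = P e^{tJ} P^{-1}.

For a Jordan block J_k(λ), e^{tJ_k(λ)} = e^{λt} · (I + tN + t^2 N^2/2! + ... + t^{k-1} N^{k-1}/(k-1)!) where N is the nilpotent superdiagonal part.

Assembling the blocks and conjugating back gives the entries of e^{tA} as shown above.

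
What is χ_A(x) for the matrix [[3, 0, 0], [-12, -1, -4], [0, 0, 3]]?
χ_A(x) = (x - 3)^2(x + 1)

xI - A = [[x - 3, 0, 0], [12, x + 1, 4], [0, 0, x - 3]].

Expanding det(xI - A) along the first row:
det(xI - A) = + (x - 3)·det([[x + 1, 4], [0, x - 3]]) - (0)·det([[12, 4], [0, x - 3]]) + (0)·det([[12, x + 1], [0, 0]]).

Evaluating gives χ_A(x) = x^3 - 5x^2 + 3x + 9 = (x - 3)^2(x + 1).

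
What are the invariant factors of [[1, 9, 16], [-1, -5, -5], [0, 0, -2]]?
The Jordan structure of A has elementary divisors (x + 2)^3. Arranging the block sizes at each eigenvalue in decreasing order and taking row products gives the invariant factors.

Invariant factors (smallest first, each dividing the next): (x + 2)^3.

Check: the last factor (x + 2)^3 is the minimal polynomial, and the product (x + 2)^3 is the characteristic polynomial.

(x + 2)^3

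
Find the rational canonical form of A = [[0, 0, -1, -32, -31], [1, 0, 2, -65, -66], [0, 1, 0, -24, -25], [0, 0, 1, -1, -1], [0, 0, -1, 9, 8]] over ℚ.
R = [[0, 0, 0, 0, -25], [1, 0, 0, 0, -65], [0, 1, 0, 0, -46], [0, 0, 1, 0, 2], [0, 0, 0, 1, 7]]

The invariant factors of A (the non-unit diagonal entries of the Smith normal form of xI - A over ℚ[x]) are (x - 5)^2(x + 1)^3, each dividing the next. The characteristic polynomial is their product, (x - 5)^2(x + 1)^3.

The rational canonical form is the block-diagonal matrix of companion matrices C(f_i):
R = [[0, 0, 0, 0, -25], [1, 0, 0, 0, -65], [0, 1, 0, 0, -46], [0, 0, 1, 0, 2], [0, 0, 0, 1, 7]].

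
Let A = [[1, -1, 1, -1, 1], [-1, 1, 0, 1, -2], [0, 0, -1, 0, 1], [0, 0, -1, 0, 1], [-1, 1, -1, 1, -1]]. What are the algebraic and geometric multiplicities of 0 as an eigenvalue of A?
algebraic multiplicity 5, geometric multiplicity 3

The characteristic polynomial is x^5, so the factor x appears with exponent 5: the algebraic multiplicity is 5.

rank(A) = 2, so the eigenspace has dimension 5 - 2 = 3: the geometric multiplicity is 3.

Since 3 < 5, A is not diagonalizable.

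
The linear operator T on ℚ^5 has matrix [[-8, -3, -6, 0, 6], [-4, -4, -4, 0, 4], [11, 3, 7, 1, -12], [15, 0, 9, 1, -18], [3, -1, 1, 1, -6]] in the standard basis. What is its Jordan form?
J = [[-2, 1, 0, 0, 0], [0, -2, 0, 0, 0], [0, 0, -2, 1, 0], [0, 0, 0, -2, 0], [0, 0, 0, 0, -2]]

The characteristic polynomial is det(xI - A) = (x + 2)^5, so the eigenvalues are -2 (algebraic multiplicity 5).

For λ = -2: rank(A + 2I) = 2, rank((A + 2I)^2) = 0. The eigenspace has dimension 5 - 2 = 3, so there are 3 Jordan blocks; the rank sequence gives block sizes [2, 2, 1].

Assembling the blocks gives the Jordan form J above.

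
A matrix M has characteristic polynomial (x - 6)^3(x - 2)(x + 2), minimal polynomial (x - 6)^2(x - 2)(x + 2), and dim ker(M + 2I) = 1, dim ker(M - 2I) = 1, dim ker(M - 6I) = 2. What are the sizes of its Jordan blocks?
Jordan blocks: (-2, 1), (2, 1), (6, 2), (6, 1)

λ = -2: algebraic multiplicity 1 (exponent in χ_M), largest block size 1 (exponent in m_M), 1 block (geometric multiplicity). This forces block sizes [1].
λ = 2: algebraic multiplicity 1 (exponent in χ_M), largest block size 1 (exponent in m_M), 1 block (geometric multiplicity). This forces block sizes [1].
λ = 6: algebraic multiplicity 3 (exponent in χ_M), largest block size 2 (exponent in m_M), 2 blocks (geometric multiplicity). These force block sizes [2, 1].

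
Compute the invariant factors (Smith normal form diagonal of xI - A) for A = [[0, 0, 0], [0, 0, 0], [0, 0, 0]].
x, x, x

The Jordan structure of A has elementary divisors x, x, x. Arranging the block sizes at each eigenvalue in decreasing order and taking row products gives the invariant factors.

Invariant factors (smallest first, each dividing the next): x, x, x.

Check: the last factor x is the minimal polynomial, and the product x^3 is the characteristic polynomial.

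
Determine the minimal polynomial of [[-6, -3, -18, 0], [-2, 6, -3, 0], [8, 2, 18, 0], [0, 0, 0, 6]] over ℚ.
m_A(x) = (x - 6)^3

The characteristic polynomial factors as (x - 6)^4. The minimal polynomial is ∏(x - λ)^{k_λ} where k_λ is the size of the largest Jordan block at λ.

For λ = 6: rank(A - 6I) = 2, and the largest Jordan block has size 3 (the smallest k with rank((A - 6I)^k) = rank((A - 6I)^(k+1))).

So m_A(x) = (x - 6)^3.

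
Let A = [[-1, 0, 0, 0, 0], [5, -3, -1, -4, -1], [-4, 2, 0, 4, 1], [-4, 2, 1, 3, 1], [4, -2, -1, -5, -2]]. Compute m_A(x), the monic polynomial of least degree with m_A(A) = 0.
m_A(x) = x^2(x + 1)^2

The characteristic polynomial factors as x^2(x + 1)^3. The minimal polynomial is ∏(x - λ)^{k_λ} where k_λ is the size of the largest Jordan block at λ.

For λ = -1: rank(A + I) = 3, and the largest Jordan block has size 2 (the smallest k with rank((A + I)^k) = rank((A + I)^(k+1))).
For λ = 0: rank(A) = 4, and the largest Jordan block has size 2 (the smallest k with rank(A^k) = rank(A^(k+1))).

So m_A(x) = x^2(x + 1)^2.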